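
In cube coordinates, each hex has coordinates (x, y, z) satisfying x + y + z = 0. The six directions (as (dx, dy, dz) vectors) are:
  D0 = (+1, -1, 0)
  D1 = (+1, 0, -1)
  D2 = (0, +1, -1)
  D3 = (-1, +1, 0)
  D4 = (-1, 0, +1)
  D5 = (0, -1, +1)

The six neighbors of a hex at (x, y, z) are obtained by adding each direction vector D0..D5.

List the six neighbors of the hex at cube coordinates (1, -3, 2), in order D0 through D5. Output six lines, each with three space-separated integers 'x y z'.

Answer: 2 -4 2
2 -3 1
1 -2 1
0 -2 2
0 -3 3
1 -4 3

Derivation:
Center: (1, -3, 2). Add each direction:
  D0: (1, -3, 2) + (1, -1, 0) = (2, -4, 2)
  D1: (1, -3, 2) + (1, 0, -1) = (2, -3, 1)
  D2: (1, -3, 2) + (0, 1, -1) = (1, -2, 1)
  D3: (1, -3, 2) + (-1, 1, 0) = (0, -2, 2)
  D4: (1, -3, 2) + (-1, 0, 1) = (0, -3, 3)
  D5: (1, -3, 2) + (0, -1, 1) = (1, -4, 3)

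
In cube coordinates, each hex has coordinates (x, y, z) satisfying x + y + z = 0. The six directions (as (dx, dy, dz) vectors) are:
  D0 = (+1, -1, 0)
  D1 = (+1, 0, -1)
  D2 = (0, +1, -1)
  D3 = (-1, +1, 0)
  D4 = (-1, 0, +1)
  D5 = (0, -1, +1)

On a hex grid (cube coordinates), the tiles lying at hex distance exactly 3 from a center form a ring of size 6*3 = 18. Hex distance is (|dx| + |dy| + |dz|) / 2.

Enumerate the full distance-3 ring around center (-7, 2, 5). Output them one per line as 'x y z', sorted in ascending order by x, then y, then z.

Walk ring at distance 3 from (-7, 2, 5):
Start at center + D4*3 = (-10, 2, 8)
  hex 0: (-10, 2, 8)
  hex 1: (-9, 1, 8)
  hex 2: (-8, 0, 8)
  hex 3: (-7, -1, 8)
  hex 4: (-6, -1, 7)
  hex 5: (-5, -1, 6)
  hex 6: (-4, -1, 5)
  hex 7: (-4, 0, 4)
  hex 8: (-4, 1, 3)
  hex 9: (-4, 2, 2)
  hex 10: (-5, 3, 2)
  hex 11: (-6, 4, 2)
  hex 12: (-7, 5, 2)
  hex 13: (-8, 5, 3)
  hex 14: (-9, 5, 4)
  hex 15: (-10, 5, 5)
  hex 16: (-10, 4, 6)
  hex 17: (-10, 3, 7)
Sorted: 18 hexes.

Answer: -10 2 8
-10 3 7
-10 4 6
-10 5 5
-9 1 8
-9 5 4
-8 0 8
-8 5 3
-7 -1 8
-7 5 2
-6 -1 7
-6 4 2
-5 -1 6
-5 3 2
-4 -1 5
-4 0 4
-4 1 3
-4 2 2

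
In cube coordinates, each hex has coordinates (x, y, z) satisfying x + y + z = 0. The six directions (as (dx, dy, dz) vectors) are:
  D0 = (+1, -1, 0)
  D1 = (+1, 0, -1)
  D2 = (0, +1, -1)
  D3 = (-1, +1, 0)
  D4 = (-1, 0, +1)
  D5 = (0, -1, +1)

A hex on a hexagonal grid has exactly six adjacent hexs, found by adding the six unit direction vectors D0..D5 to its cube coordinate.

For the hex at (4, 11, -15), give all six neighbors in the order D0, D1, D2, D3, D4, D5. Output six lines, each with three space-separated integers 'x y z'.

Center: (4, 11, -15). Add each direction:
  D0: (4, 11, -15) + (1, -1, 0) = (5, 10, -15)
  D1: (4, 11, -15) + (1, 0, -1) = (5, 11, -16)
  D2: (4, 11, -15) + (0, 1, -1) = (4, 12, -16)
  D3: (4, 11, -15) + (-1, 1, 0) = (3, 12, -15)
  D4: (4, 11, -15) + (-1, 0, 1) = (3, 11, -14)
  D5: (4, 11, -15) + (0, -1, 1) = (4, 10, -14)

Answer: 5 10 -15
5 11 -16
4 12 -16
3 12 -15
3 11 -14
4 10 -14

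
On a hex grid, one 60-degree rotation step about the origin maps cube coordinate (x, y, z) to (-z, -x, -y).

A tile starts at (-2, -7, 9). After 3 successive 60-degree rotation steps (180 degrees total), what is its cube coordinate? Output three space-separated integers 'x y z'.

Start: (-2, -7, 9)
Step 1: (-2, -7, 9) -> (-(9), -(-2), -(-7)) = (-9, 2, 7)
Step 2: (-9, 2, 7) -> (-(7), -(-9), -(2)) = (-7, 9, -2)
Step 3: (-7, 9, -2) -> (-(-2), -(-7), -(9)) = (2, 7, -9)

Answer: 2 7 -9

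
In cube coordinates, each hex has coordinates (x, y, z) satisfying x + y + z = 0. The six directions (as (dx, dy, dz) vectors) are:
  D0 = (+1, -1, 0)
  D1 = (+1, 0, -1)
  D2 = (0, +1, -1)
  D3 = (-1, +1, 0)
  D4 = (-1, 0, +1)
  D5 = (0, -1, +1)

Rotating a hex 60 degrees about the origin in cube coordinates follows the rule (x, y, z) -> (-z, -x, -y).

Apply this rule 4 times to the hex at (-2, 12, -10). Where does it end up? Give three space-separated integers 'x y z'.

Start: (-2, 12, -10)
Step 1: (-2, 12, -10) -> (-(-10), -(-2), -(12)) = (10, 2, -12)
Step 2: (10, 2, -12) -> (-(-12), -(10), -(2)) = (12, -10, -2)
Step 3: (12, -10, -2) -> (-(-2), -(12), -(-10)) = (2, -12, 10)
Step 4: (2, -12, 10) -> (-(10), -(2), -(-12)) = (-10, -2, 12)

Answer: -10 -2 12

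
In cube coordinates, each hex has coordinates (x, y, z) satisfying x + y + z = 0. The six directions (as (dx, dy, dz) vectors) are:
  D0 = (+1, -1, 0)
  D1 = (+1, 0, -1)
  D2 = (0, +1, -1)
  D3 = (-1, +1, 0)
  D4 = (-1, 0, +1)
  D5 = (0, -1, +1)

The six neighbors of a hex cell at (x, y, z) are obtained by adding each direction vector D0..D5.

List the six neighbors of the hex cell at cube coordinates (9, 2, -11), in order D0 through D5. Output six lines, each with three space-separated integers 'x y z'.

Center: (9, 2, -11). Add each direction:
  D0: (9, 2, -11) + (1, -1, 0) = (10, 1, -11)
  D1: (9, 2, -11) + (1, 0, -1) = (10, 2, -12)
  D2: (9, 2, -11) + (0, 1, -1) = (9, 3, -12)
  D3: (9, 2, -11) + (-1, 1, 0) = (8, 3, -11)
  D4: (9, 2, -11) + (-1, 0, 1) = (8, 2, -10)
  D5: (9, 2, -11) + (0, -1, 1) = (9, 1, -10)

Answer: 10 1 -11
10 2 -12
9 3 -12
8 3 -11
8 2 -10
9 1 -10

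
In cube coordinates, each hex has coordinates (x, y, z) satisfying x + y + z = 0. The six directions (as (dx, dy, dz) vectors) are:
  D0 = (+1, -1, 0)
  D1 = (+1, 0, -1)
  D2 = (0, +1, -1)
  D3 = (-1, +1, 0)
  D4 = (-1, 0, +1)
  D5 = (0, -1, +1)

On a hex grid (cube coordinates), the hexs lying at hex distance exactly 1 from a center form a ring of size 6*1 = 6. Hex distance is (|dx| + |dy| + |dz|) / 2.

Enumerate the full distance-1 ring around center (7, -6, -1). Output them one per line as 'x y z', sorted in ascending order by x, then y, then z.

Walk ring at distance 1 from (7, -6, -1):
Start at center + D4*1 = (6, -6, 0)
  hex 0: (6, -6, 0)
  hex 1: (7, -7, 0)
  hex 2: (8, -7, -1)
  hex 3: (8, -6, -2)
  hex 4: (7, -5, -2)
  hex 5: (6, -5, -1)
Sorted: 6 hexes.

Answer: 6 -6 0
6 -5 -1
7 -7 0
7 -5 -2
8 -7 -1
8 -6 -2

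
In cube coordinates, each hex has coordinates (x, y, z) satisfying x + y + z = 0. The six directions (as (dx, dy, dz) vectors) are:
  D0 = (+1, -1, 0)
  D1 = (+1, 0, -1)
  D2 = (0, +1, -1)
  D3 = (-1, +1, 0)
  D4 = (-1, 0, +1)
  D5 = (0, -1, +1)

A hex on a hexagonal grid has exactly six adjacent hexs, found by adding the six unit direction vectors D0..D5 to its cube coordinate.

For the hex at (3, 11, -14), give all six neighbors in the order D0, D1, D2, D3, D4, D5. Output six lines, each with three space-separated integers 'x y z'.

Answer: 4 10 -14
4 11 -15
3 12 -15
2 12 -14
2 11 -13
3 10 -13

Derivation:
Center: (3, 11, -14). Add each direction:
  D0: (3, 11, -14) + (1, -1, 0) = (4, 10, -14)
  D1: (3, 11, -14) + (1, 0, -1) = (4, 11, -15)
  D2: (3, 11, -14) + (0, 1, -1) = (3, 12, -15)
  D3: (3, 11, -14) + (-1, 1, 0) = (2, 12, -14)
  D4: (3, 11, -14) + (-1, 0, 1) = (2, 11, -13)
  D5: (3, 11, -14) + (0, -1, 1) = (3, 10, -13)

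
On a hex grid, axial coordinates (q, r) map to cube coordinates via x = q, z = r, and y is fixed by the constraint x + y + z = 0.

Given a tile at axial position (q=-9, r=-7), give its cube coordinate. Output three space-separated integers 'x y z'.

x = q = -9
z = r = -7
y = -x - z = -(-9) - (-7) = 16

Answer: -9 16 -7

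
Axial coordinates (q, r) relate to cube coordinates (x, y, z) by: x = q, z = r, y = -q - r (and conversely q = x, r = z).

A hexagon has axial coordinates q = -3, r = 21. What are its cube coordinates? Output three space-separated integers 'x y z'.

x = q = -3
z = r = 21
y = -x - z = -(-3) - (21) = -18

Answer: -3 -18 21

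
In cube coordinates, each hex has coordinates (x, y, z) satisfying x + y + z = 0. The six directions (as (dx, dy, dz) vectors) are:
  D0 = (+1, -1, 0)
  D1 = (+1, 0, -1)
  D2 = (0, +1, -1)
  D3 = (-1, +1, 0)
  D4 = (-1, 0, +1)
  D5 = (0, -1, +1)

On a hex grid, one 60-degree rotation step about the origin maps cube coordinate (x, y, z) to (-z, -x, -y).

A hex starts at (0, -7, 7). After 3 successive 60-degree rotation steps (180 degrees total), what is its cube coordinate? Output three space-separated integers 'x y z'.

Start: (0, -7, 7)
Step 1: (0, -7, 7) -> (-(7), -(0), -(-7)) = (-7, 0, 7)
Step 2: (-7, 0, 7) -> (-(7), -(-7), -(0)) = (-7, 7, 0)
Step 3: (-7, 7, 0) -> (-(0), -(-7), -(7)) = (0, 7, -7)

Answer: 0 7 -7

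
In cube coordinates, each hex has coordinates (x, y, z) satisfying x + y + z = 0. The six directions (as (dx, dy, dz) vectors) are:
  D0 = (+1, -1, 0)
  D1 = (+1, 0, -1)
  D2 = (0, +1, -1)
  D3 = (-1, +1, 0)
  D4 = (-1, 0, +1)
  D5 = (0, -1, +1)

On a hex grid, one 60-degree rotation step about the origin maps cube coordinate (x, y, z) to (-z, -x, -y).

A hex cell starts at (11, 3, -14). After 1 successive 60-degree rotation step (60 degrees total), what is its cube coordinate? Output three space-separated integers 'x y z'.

Answer: 14 -11 -3

Derivation:
Start: (11, 3, -14)
Step 1: (11, 3, -14) -> (-(-14), -(11), -(3)) = (14, -11, -3)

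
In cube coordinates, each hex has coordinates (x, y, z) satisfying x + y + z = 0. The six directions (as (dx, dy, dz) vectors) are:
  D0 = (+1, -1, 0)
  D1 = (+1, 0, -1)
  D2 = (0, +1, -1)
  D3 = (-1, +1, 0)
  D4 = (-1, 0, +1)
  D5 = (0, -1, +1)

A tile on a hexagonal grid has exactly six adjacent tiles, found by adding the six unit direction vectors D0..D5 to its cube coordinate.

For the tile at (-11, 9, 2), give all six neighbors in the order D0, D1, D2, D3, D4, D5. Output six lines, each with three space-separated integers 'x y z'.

Center: (-11, 9, 2). Add each direction:
  D0: (-11, 9, 2) + (1, -1, 0) = (-10, 8, 2)
  D1: (-11, 9, 2) + (1, 0, -1) = (-10, 9, 1)
  D2: (-11, 9, 2) + (0, 1, -1) = (-11, 10, 1)
  D3: (-11, 9, 2) + (-1, 1, 0) = (-12, 10, 2)
  D4: (-11, 9, 2) + (-1, 0, 1) = (-12, 9, 3)
  D5: (-11, 9, 2) + (0, -1, 1) = (-11, 8, 3)

Answer: -10 8 2
-10 9 1
-11 10 1
-12 10 2
-12 9 3
-11 8 3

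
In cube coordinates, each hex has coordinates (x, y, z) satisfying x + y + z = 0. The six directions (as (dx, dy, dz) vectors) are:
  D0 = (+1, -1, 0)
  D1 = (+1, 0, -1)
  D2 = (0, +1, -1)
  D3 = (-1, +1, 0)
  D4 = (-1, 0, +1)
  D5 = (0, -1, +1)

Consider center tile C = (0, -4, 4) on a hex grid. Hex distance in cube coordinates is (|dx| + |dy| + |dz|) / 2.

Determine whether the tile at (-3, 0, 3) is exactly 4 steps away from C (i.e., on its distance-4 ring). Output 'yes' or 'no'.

Answer: yes

Derivation:
|px - cx| = |-3 - 0| = 3
|py - cy| = |0 - (-4)| = 4
|pz - cz| = |3 - 4| = 1
distance = (3+4+1)/2 = 8/2 = 4
radius = 4; distance == radius -> yes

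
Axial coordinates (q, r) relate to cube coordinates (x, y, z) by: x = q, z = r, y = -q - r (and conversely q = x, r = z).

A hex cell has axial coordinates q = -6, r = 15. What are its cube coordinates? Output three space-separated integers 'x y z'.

Answer: -6 -9 15

Derivation:
x = q = -6
z = r = 15
y = -x - z = -(-6) - (15) = -9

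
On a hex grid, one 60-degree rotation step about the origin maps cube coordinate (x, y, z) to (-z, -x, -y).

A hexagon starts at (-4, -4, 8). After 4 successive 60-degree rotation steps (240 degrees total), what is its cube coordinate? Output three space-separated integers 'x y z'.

Start: (-4, -4, 8)
Step 1: (-4, -4, 8) -> (-(8), -(-4), -(-4)) = (-8, 4, 4)
Step 2: (-8, 4, 4) -> (-(4), -(-8), -(4)) = (-4, 8, -4)
Step 3: (-4, 8, -4) -> (-(-4), -(-4), -(8)) = (4, 4, -8)
Step 4: (4, 4, -8) -> (-(-8), -(4), -(4)) = (8, -4, -4)

Answer: 8 -4 -4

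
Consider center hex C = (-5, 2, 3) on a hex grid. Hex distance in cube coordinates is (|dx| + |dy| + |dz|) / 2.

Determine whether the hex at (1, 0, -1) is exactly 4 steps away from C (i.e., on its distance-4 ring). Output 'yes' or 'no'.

Answer: no

Derivation:
|px - cx| = |1 - (-5)| = 6
|py - cy| = |0 - 2| = 2
|pz - cz| = |-1 - 3| = 4
distance = (6+2+4)/2 = 12/2 = 6
radius = 4; distance != radius -> no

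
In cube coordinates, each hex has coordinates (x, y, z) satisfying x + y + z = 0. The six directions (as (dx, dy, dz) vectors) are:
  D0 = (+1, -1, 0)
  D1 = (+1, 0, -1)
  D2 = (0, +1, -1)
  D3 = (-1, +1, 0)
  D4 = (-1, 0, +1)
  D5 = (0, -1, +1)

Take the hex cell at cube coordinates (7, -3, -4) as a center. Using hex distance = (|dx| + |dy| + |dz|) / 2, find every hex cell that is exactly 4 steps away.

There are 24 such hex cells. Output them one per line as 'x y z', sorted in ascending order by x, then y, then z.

Answer: 3 -3 0
3 -2 -1
3 -1 -2
3 0 -3
3 1 -4
4 -4 0
4 1 -5
5 -5 0
5 1 -6
6 -6 0
6 1 -7
7 -7 0
7 1 -8
8 -7 -1
8 0 -8
9 -7 -2
9 -1 -8
10 -7 -3
10 -2 -8
11 -7 -4
11 -6 -5
11 -5 -6
11 -4 -7
11 -3 -8

Derivation:
Walk ring at distance 4 from (7, -3, -4):
Start at center + D4*4 = (3, -3, 0)
  hex 0: (3, -3, 0)
  hex 1: (4, -4, 0)
  hex 2: (5, -5, 0)
  hex 3: (6, -6, 0)
  hex 4: (7, -7, 0)
  hex 5: (8, -7, -1)
  hex 6: (9, -7, -2)
  hex 7: (10, -7, -3)
  hex 8: (11, -7, -4)
  hex 9: (11, -6, -5)
  hex 10: (11, -5, -6)
  hex 11: (11, -4, -7)
  hex 12: (11, -3, -8)
  hex 13: (10, -2, -8)
  hex 14: (9, -1, -8)
  hex 15: (8, 0, -8)
  hex 16: (7, 1, -8)
  hex 17: (6, 1, -7)
  hex 18: (5, 1, -6)
  hex 19: (4, 1, -5)
  hex 20: (3, 1, -4)
  hex 21: (3, 0, -3)
  hex 22: (3, -1, -2)
  hex 23: (3, -2, -1)
Sorted: 24 hexes.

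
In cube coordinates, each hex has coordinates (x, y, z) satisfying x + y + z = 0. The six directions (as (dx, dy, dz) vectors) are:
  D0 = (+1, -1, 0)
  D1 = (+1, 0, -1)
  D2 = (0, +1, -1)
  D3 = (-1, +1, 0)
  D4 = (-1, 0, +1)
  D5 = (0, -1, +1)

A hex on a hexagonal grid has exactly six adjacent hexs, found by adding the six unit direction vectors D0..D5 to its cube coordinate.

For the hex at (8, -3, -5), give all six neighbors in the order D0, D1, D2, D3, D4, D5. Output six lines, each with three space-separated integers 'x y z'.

Center: (8, -3, -5). Add each direction:
  D0: (8, -3, -5) + (1, -1, 0) = (9, -4, -5)
  D1: (8, -3, -5) + (1, 0, -1) = (9, -3, -6)
  D2: (8, -3, -5) + (0, 1, -1) = (8, -2, -6)
  D3: (8, -3, -5) + (-1, 1, 0) = (7, -2, -5)
  D4: (8, -3, -5) + (-1, 0, 1) = (7, -3, -4)
  D5: (8, -3, -5) + (0, -1, 1) = (8, -4, -4)

Answer: 9 -4 -5
9 -3 -6
8 -2 -6
7 -2 -5
7 -3 -4
8 -4 -4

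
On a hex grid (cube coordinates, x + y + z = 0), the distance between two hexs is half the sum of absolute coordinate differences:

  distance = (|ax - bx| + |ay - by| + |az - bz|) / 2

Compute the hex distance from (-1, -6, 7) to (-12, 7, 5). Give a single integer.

Answer: 13

Derivation:
|ax - bx| = |-1 - (-12)| = 11
|ay - by| = |-6 - 7| = 13
|az - bz| = |7 - 5| = 2
distance = (11 + 13 + 2) / 2 = 26 / 2 = 13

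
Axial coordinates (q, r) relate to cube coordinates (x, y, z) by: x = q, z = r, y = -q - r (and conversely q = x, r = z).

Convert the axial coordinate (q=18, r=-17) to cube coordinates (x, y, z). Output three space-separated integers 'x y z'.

x = q = 18
z = r = -17
y = -x - z = -(18) - (-17) = -1

Answer: 18 -1 -17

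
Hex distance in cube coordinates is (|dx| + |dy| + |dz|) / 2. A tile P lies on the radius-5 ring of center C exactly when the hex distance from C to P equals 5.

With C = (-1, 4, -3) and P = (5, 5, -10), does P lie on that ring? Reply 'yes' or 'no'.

Answer: no

Derivation:
|px - cx| = |5 - (-1)| = 6
|py - cy| = |5 - 4| = 1
|pz - cz| = |-10 - (-3)| = 7
distance = (6+1+7)/2 = 14/2 = 7
radius = 5; distance != radius -> no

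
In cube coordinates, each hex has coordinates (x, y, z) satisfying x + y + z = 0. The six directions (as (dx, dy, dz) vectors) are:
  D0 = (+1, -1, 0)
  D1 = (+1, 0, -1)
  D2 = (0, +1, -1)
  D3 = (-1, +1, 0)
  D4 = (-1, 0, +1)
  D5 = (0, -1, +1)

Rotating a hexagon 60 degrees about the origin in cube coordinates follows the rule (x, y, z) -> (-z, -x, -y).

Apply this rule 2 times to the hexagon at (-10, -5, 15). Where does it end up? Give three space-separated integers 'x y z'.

Start: (-10, -5, 15)
Step 1: (-10, -5, 15) -> (-(15), -(-10), -(-5)) = (-15, 10, 5)
Step 2: (-15, 10, 5) -> (-(5), -(-15), -(10)) = (-5, 15, -10)

Answer: -5 15 -10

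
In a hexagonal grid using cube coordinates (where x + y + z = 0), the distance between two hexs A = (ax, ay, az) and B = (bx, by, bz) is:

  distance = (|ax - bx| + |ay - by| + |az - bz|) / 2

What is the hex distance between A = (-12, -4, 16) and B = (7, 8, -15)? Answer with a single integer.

|ax - bx| = |-12 - 7| = 19
|ay - by| = |-4 - 8| = 12
|az - bz| = |16 - (-15)| = 31
distance = (19 + 12 + 31) / 2 = 62 / 2 = 31

Answer: 31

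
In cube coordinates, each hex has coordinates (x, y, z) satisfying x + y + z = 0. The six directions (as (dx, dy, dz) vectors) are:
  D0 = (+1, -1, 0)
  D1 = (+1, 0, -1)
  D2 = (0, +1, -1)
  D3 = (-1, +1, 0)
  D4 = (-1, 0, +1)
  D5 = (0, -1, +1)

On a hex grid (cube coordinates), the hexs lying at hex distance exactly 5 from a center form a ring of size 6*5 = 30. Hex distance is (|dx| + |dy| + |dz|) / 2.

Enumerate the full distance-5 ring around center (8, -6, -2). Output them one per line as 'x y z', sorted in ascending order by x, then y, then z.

Walk ring at distance 5 from (8, -6, -2):
Start at center + D4*5 = (3, -6, 3)
  hex 0: (3, -6, 3)
  hex 1: (4, -7, 3)
  hex 2: (5, -8, 3)
  hex 3: (6, -9, 3)
  hex 4: (7, -10, 3)
  hex 5: (8, -11, 3)
  hex 6: (9, -11, 2)
  hex 7: (10, -11, 1)
  hex 8: (11, -11, 0)
  hex 9: (12, -11, -1)
  hex 10: (13, -11, -2)
  hex 11: (13, -10, -3)
  hex 12: (13, -9, -4)
  hex 13: (13, -8, -5)
  hex 14: (13, -7, -6)
  hex 15: (13, -6, -7)
  hex 16: (12, -5, -7)
  hex 17: (11, -4, -7)
  hex 18: (10, -3, -7)
  hex 19: (9, -2, -7)
  hex 20: (8, -1, -7)
  hex 21: (7, -1, -6)
  hex 22: (6, -1, -5)
  hex 23: (5, -1, -4)
  hex 24: (4, -1, -3)
  hex 25: (3, -1, -2)
  hex 26: (3, -2, -1)
  hex 27: (3, -3, 0)
  hex 28: (3, -4, 1)
  hex 29: (3, -5, 2)
Sorted: 30 hexes.

Answer: 3 -6 3
3 -5 2
3 -4 1
3 -3 0
3 -2 -1
3 -1 -2
4 -7 3
4 -1 -3
5 -8 3
5 -1 -4
6 -9 3
6 -1 -5
7 -10 3
7 -1 -6
8 -11 3
8 -1 -7
9 -11 2
9 -2 -7
10 -11 1
10 -3 -7
11 -11 0
11 -4 -7
12 -11 -1
12 -5 -7
13 -11 -2
13 -10 -3
13 -9 -4
13 -8 -5
13 -7 -6
13 -6 -7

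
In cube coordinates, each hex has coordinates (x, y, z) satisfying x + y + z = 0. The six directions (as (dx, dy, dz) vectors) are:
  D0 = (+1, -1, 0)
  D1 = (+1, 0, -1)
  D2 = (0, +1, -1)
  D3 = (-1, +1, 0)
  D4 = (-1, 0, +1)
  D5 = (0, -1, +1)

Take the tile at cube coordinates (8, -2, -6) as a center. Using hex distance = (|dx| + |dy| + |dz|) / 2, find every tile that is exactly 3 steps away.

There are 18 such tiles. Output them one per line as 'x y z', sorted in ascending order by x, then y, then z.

Walk ring at distance 3 from (8, -2, -6):
Start at center + D4*3 = (5, -2, -3)
  hex 0: (5, -2, -3)
  hex 1: (6, -3, -3)
  hex 2: (7, -4, -3)
  hex 3: (8, -5, -3)
  hex 4: (9, -5, -4)
  hex 5: (10, -5, -5)
  hex 6: (11, -5, -6)
  hex 7: (11, -4, -7)
  hex 8: (11, -3, -8)
  hex 9: (11, -2, -9)
  hex 10: (10, -1, -9)
  hex 11: (9, 0, -9)
  hex 12: (8, 1, -9)
  hex 13: (7, 1, -8)
  hex 14: (6, 1, -7)
  hex 15: (5, 1, -6)
  hex 16: (5, 0, -5)
  hex 17: (5, -1, -4)
Sorted: 18 hexes.

Answer: 5 -2 -3
5 -1 -4
5 0 -5
5 1 -6
6 -3 -3
6 1 -7
7 -4 -3
7 1 -8
8 -5 -3
8 1 -9
9 -5 -4
9 0 -9
10 -5 -5
10 -1 -9
11 -5 -6
11 -4 -7
11 -3 -8
11 -2 -9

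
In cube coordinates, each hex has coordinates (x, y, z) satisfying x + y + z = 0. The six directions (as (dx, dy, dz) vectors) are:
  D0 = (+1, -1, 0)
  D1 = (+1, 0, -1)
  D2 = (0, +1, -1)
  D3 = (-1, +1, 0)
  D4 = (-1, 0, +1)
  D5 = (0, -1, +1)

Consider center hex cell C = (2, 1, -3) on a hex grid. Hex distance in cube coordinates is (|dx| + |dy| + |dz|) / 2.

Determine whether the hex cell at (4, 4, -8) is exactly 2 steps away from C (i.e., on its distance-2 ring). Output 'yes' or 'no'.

Answer: no

Derivation:
|px - cx| = |4 - 2| = 2
|py - cy| = |4 - 1| = 3
|pz - cz| = |-8 - (-3)| = 5
distance = (2+3+5)/2 = 10/2 = 5
radius = 2; distance != radius -> no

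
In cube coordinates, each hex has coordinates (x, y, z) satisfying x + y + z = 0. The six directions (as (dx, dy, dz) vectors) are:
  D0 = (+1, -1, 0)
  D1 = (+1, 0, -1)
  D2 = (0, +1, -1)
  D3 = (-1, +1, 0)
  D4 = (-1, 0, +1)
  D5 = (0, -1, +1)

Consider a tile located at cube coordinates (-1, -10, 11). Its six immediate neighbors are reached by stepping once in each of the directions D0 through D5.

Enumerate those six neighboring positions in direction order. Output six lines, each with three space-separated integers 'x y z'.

Center: (-1, -10, 11). Add each direction:
  D0: (-1, -10, 11) + (1, -1, 0) = (0, -11, 11)
  D1: (-1, -10, 11) + (1, 0, -1) = (0, -10, 10)
  D2: (-1, -10, 11) + (0, 1, -1) = (-1, -9, 10)
  D3: (-1, -10, 11) + (-1, 1, 0) = (-2, -9, 11)
  D4: (-1, -10, 11) + (-1, 0, 1) = (-2, -10, 12)
  D5: (-1, -10, 11) + (0, -1, 1) = (-1, -11, 12)

Answer: 0 -11 11
0 -10 10
-1 -9 10
-2 -9 11
-2 -10 12
-1 -11 12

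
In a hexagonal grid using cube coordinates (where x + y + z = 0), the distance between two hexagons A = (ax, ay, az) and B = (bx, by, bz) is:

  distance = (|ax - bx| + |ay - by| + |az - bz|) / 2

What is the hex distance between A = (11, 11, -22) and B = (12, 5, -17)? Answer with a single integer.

Answer: 6

Derivation:
|ax - bx| = |11 - 12| = 1
|ay - by| = |11 - 5| = 6
|az - bz| = |-22 - (-17)| = 5
distance = (1 + 6 + 5) / 2 = 12 / 2 = 6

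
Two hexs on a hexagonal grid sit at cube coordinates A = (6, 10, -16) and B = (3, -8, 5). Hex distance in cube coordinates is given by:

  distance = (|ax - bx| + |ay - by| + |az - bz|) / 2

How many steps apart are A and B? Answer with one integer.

|ax - bx| = |6 - 3| = 3
|ay - by| = |10 - (-8)| = 18
|az - bz| = |-16 - 5| = 21
distance = (3 + 18 + 21) / 2 = 42 / 2 = 21

Answer: 21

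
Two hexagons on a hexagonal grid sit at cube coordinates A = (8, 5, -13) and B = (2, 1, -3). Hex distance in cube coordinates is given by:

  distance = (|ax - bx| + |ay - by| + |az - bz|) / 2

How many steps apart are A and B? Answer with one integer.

|ax - bx| = |8 - 2| = 6
|ay - by| = |5 - 1| = 4
|az - bz| = |-13 - (-3)| = 10
distance = (6 + 4 + 10) / 2 = 20 / 2 = 10

Answer: 10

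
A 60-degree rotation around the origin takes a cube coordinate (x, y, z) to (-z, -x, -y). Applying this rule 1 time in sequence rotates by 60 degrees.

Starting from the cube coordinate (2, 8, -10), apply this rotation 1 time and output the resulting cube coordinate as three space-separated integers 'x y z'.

Answer: 10 -2 -8

Derivation:
Start: (2, 8, -10)
Step 1: (2, 8, -10) -> (-(-10), -(2), -(8)) = (10, -2, -8)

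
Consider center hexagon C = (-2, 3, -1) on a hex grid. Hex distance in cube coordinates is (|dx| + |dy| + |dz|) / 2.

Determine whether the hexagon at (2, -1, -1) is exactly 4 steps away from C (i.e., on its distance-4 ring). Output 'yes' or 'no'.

|px - cx| = |2 - (-2)| = 4
|py - cy| = |-1 - 3| = 4
|pz - cz| = |-1 - (-1)| = 0
distance = (4+4+0)/2 = 8/2 = 4
radius = 4; distance == radius -> yes

Answer: yes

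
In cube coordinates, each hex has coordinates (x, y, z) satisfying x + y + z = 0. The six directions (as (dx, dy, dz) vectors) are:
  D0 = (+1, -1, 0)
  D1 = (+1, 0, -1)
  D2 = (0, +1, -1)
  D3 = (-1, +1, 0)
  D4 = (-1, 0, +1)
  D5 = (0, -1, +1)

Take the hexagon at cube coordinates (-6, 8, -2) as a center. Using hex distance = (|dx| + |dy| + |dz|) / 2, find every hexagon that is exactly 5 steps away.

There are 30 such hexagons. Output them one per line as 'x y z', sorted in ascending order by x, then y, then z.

Walk ring at distance 5 from (-6, 8, -2):
Start at center + D4*5 = (-11, 8, 3)
  hex 0: (-11, 8, 3)
  hex 1: (-10, 7, 3)
  hex 2: (-9, 6, 3)
  hex 3: (-8, 5, 3)
  hex 4: (-7, 4, 3)
  hex 5: (-6, 3, 3)
  hex 6: (-5, 3, 2)
  hex 7: (-4, 3, 1)
  hex 8: (-3, 3, 0)
  hex 9: (-2, 3, -1)
  hex 10: (-1, 3, -2)
  hex 11: (-1, 4, -3)
  hex 12: (-1, 5, -4)
  hex 13: (-1, 6, -5)
  hex 14: (-1, 7, -6)
  hex 15: (-1, 8, -7)
  hex 16: (-2, 9, -7)
  hex 17: (-3, 10, -7)
  hex 18: (-4, 11, -7)
  hex 19: (-5, 12, -7)
  hex 20: (-6, 13, -7)
  hex 21: (-7, 13, -6)
  hex 22: (-8, 13, -5)
  hex 23: (-9, 13, -4)
  hex 24: (-10, 13, -3)
  hex 25: (-11, 13, -2)
  hex 26: (-11, 12, -1)
  hex 27: (-11, 11, 0)
  hex 28: (-11, 10, 1)
  hex 29: (-11, 9, 2)
Sorted: 30 hexes.

Answer: -11 8 3
-11 9 2
-11 10 1
-11 11 0
-11 12 -1
-11 13 -2
-10 7 3
-10 13 -3
-9 6 3
-9 13 -4
-8 5 3
-8 13 -5
-7 4 3
-7 13 -6
-6 3 3
-6 13 -7
-5 3 2
-5 12 -7
-4 3 1
-4 11 -7
-3 3 0
-3 10 -7
-2 3 -1
-2 9 -7
-1 3 -2
-1 4 -3
-1 5 -4
-1 6 -5
-1 7 -6
-1 8 -7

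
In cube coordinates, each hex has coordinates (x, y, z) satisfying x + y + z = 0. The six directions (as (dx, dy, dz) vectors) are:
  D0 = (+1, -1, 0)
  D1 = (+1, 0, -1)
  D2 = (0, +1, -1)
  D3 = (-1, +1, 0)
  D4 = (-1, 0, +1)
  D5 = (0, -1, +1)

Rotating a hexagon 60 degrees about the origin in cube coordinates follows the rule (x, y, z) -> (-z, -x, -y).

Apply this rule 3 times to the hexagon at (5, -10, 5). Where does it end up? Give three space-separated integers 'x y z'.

Answer: -5 10 -5

Derivation:
Start: (5, -10, 5)
Step 1: (5, -10, 5) -> (-(5), -(5), -(-10)) = (-5, -5, 10)
Step 2: (-5, -5, 10) -> (-(10), -(-5), -(-5)) = (-10, 5, 5)
Step 3: (-10, 5, 5) -> (-(5), -(-10), -(5)) = (-5, 10, -5)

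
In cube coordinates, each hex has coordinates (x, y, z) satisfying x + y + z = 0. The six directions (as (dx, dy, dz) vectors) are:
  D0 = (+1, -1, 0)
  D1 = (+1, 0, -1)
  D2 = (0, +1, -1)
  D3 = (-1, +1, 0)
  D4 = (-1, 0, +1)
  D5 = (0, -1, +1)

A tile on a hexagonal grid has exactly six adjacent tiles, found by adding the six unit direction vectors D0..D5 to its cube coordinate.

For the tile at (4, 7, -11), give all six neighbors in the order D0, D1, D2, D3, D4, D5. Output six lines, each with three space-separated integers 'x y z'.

Answer: 5 6 -11
5 7 -12
4 8 -12
3 8 -11
3 7 -10
4 6 -10

Derivation:
Center: (4, 7, -11). Add each direction:
  D0: (4, 7, -11) + (1, -1, 0) = (5, 6, -11)
  D1: (4, 7, -11) + (1, 0, -1) = (5, 7, -12)
  D2: (4, 7, -11) + (0, 1, -1) = (4, 8, -12)
  D3: (4, 7, -11) + (-1, 1, 0) = (3, 8, -11)
  D4: (4, 7, -11) + (-1, 0, 1) = (3, 7, -10)
  D5: (4, 7, -11) + (0, -1, 1) = (4, 6, -10)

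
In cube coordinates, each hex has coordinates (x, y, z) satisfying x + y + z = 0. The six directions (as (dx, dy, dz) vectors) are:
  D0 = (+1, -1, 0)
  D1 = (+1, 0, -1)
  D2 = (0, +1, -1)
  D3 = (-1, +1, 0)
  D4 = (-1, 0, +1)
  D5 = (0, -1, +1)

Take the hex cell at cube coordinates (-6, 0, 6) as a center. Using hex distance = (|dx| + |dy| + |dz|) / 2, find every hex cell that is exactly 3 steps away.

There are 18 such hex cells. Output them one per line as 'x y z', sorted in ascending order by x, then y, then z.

Answer: -9 0 9
-9 1 8
-9 2 7
-9 3 6
-8 -1 9
-8 3 5
-7 -2 9
-7 3 4
-6 -3 9
-6 3 3
-5 -3 8
-5 2 3
-4 -3 7
-4 1 3
-3 -3 6
-3 -2 5
-3 -1 4
-3 0 3

Derivation:
Walk ring at distance 3 from (-6, 0, 6):
Start at center + D4*3 = (-9, 0, 9)
  hex 0: (-9, 0, 9)
  hex 1: (-8, -1, 9)
  hex 2: (-7, -2, 9)
  hex 3: (-6, -3, 9)
  hex 4: (-5, -3, 8)
  hex 5: (-4, -3, 7)
  hex 6: (-3, -3, 6)
  hex 7: (-3, -2, 5)
  hex 8: (-3, -1, 4)
  hex 9: (-3, 0, 3)
  hex 10: (-4, 1, 3)
  hex 11: (-5, 2, 3)
  hex 12: (-6, 3, 3)
  hex 13: (-7, 3, 4)
  hex 14: (-8, 3, 5)
  hex 15: (-9, 3, 6)
  hex 16: (-9, 2, 7)
  hex 17: (-9, 1, 8)
Sorted: 18 hexes.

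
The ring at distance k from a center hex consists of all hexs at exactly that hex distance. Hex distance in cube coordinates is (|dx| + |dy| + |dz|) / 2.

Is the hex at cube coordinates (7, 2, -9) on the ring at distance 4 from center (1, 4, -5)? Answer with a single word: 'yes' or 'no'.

Answer: no

Derivation:
|px - cx| = |7 - 1| = 6
|py - cy| = |2 - 4| = 2
|pz - cz| = |-9 - (-5)| = 4
distance = (6+2+4)/2 = 12/2 = 6
radius = 4; distance != radius -> no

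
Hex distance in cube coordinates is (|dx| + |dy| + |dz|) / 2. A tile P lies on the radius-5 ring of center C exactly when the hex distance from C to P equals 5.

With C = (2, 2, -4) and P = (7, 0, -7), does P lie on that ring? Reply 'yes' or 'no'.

|px - cx| = |7 - 2| = 5
|py - cy| = |0 - 2| = 2
|pz - cz| = |-7 - (-4)| = 3
distance = (5+2+3)/2 = 10/2 = 5
radius = 5; distance == radius -> yes

Answer: yes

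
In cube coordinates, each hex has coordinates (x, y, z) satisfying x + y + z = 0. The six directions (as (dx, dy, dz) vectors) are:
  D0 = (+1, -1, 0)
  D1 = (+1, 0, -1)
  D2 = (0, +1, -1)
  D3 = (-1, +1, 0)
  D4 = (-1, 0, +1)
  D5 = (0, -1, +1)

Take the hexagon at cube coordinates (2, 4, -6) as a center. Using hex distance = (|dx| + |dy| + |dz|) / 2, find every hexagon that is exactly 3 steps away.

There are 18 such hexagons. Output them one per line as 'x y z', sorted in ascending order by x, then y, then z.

Answer: -1 4 -3
-1 5 -4
-1 6 -5
-1 7 -6
0 3 -3
0 7 -7
1 2 -3
1 7 -8
2 1 -3
2 7 -9
3 1 -4
3 6 -9
4 1 -5
4 5 -9
5 1 -6
5 2 -7
5 3 -8
5 4 -9

Derivation:
Walk ring at distance 3 from (2, 4, -6):
Start at center + D4*3 = (-1, 4, -3)
  hex 0: (-1, 4, -3)
  hex 1: (0, 3, -3)
  hex 2: (1, 2, -3)
  hex 3: (2, 1, -3)
  hex 4: (3, 1, -4)
  hex 5: (4, 1, -5)
  hex 6: (5, 1, -6)
  hex 7: (5, 2, -7)
  hex 8: (5, 3, -8)
  hex 9: (5, 4, -9)
  hex 10: (4, 5, -9)
  hex 11: (3, 6, -9)
  hex 12: (2, 7, -9)
  hex 13: (1, 7, -8)
  hex 14: (0, 7, -7)
  hex 15: (-1, 7, -6)
  hex 16: (-1, 6, -5)
  hex 17: (-1, 5, -4)
Sorted: 18 hexes.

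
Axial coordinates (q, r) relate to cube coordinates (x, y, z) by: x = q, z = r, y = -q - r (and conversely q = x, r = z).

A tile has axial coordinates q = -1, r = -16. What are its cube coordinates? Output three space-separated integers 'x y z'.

Answer: -1 17 -16

Derivation:
x = q = -1
z = r = -16
y = -x - z = -(-1) - (-16) = 17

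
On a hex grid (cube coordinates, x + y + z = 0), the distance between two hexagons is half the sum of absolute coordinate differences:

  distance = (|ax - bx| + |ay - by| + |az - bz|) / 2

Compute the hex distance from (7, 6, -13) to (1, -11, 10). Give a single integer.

Answer: 23

Derivation:
|ax - bx| = |7 - 1| = 6
|ay - by| = |6 - (-11)| = 17
|az - bz| = |-13 - 10| = 23
distance = (6 + 17 + 23) / 2 = 46 / 2 = 23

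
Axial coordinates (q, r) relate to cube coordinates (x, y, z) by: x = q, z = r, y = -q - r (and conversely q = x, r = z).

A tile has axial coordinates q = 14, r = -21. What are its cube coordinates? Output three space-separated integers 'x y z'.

Answer: 14 7 -21

Derivation:
x = q = 14
z = r = -21
y = -x - z = -(14) - (-21) = 7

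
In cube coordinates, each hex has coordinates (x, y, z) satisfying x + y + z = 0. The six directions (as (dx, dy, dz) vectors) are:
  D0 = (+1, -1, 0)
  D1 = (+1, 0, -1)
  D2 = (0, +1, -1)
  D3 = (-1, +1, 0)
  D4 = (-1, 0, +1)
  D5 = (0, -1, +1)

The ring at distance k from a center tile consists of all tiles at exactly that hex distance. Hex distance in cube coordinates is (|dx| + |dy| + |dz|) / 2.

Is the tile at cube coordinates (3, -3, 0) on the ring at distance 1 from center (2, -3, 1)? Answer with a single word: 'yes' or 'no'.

|px - cx| = |3 - 2| = 1
|py - cy| = |-3 - (-3)| = 0
|pz - cz| = |0 - 1| = 1
distance = (1+0+1)/2 = 2/2 = 1
radius = 1; distance == radius -> yes

Answer: yes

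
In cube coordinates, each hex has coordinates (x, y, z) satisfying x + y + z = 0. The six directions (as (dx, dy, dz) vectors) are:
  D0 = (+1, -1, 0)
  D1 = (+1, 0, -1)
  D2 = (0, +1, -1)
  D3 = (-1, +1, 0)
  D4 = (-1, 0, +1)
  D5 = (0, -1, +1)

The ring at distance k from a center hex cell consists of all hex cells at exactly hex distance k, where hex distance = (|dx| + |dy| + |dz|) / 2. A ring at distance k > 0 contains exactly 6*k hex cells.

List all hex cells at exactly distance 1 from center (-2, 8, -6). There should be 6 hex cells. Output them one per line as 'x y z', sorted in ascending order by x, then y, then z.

Answer: -3 8 -5
-3 9 -6
-2 7 -5
-2 9 -7
-1 7 -6
-1 8 -7

Derivation:
Walk ring at distance 1 from (-2, 8, -6):
Start at center + D4*1 = (-3, 8, -5)
  hex 0: (-3, 8, -5)
  hex 1: (-2, 7, -5)
  hex 2: (-1, 7, -6)
  hex 3: (-1, 8, -7)
  hex 4: (-2, 9, -7)
  hex 5: (-3, 9, -6)
Sorted: 6 hexes.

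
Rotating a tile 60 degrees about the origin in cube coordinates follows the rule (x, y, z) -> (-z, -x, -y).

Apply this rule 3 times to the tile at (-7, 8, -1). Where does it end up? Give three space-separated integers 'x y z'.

Start: (-7, 8, -1)
Step 1: (-7, 8, -1) -> (-(-1), -(-7), -(8)) = (1, 7, -8)
Step 2: (1, 7, -8) -> (-(-8), -(1), -(7)) = (8, -1, -7)
Step 3: (8, -1, -7) -> (-(-7), -(8), -(-1)) = (7, -8, 1)

Answer: 7 -8 1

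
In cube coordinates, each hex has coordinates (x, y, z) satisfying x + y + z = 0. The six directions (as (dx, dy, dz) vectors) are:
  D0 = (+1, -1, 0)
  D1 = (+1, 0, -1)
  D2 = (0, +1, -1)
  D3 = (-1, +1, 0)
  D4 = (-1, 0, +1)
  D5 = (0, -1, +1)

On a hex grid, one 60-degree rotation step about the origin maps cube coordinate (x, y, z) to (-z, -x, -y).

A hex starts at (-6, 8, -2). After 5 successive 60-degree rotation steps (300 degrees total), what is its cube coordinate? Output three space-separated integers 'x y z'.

Answer: -8 2 6

Derivation:
Start: (-6, 8, -2)
Step 1: (-6, 8, -2) -> (-(-2), -(-6), -(8)) = (2, 6, -8)
Step 2: (2, 6, -8) -> (-(-8), -(2), -(6)) = (8, -2, -6)
Step 3: (8, -2, -6) -> (-(-6), -(8), -(-2)) = (6, -8, 2)
Step 4: (6, -8, 2) -> (-(2), -(6), -(-8)) = (-2, -6, 8)
Step 5: (-2, -6, 8) -> (-(8), -(-2), -(-6)) = (-8, 2, 6)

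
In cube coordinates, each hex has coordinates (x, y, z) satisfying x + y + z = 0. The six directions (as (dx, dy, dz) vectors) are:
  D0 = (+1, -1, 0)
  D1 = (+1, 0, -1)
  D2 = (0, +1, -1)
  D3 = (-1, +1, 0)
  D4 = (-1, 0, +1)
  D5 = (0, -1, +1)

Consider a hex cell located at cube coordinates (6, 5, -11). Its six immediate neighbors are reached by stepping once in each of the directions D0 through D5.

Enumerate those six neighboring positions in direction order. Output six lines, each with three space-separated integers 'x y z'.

Center: (6, 5, -11). Add each direction:
  D0: (6, 5, -11) + (1, -1, 0) = (7, 4, -11)
  D1: (6, 5, -11) + (1, 0, -1) = (7, 5, -12)
  D2: (6, 5, -11) + (0, 1, -1) = (6, 6, -12)
  D3: (6, 5, -11) + (-1, 1, 0) = (5, 6, -11)
  D4: (6, 5, -11) + (-1, 0, 1) = (5, 5, -10)
  D5: (6, 5, -11) + (0, -1, 1) = (6, 4, -10)

Answer: 7 4 -11
7 5 -12
6 6 -12
5 6 -11
5 5 -10
6 4 -10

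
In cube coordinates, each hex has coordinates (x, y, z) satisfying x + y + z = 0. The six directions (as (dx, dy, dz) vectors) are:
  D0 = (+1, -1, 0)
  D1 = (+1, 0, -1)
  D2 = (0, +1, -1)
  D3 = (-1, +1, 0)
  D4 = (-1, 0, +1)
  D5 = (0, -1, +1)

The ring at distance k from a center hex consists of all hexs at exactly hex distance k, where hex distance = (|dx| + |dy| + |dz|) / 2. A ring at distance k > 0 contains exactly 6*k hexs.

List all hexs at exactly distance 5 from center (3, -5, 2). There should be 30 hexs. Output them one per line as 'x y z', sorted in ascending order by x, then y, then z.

Walk ring at distance 5 from (3, -5, 2):
Start at center + D4*5 = (-2, -5, 7)
  hex 0: (-2, -5, 7)
  hex 1: (-1, -6, 7)
  hex 2: (0, -7, 7)
  hex 3: (1, -8, 7)
  hex 4: (2, -9, 7)
  hex 5: (3, -10, 7)
  hex 6: (4, -10, 6)
  hex 7: (5, -10, 5)
  hex 8: (6, -10, 4)
  hex 9: (7, -10, 3)
  hex 10: (8, -10, 2)
  hex 11: (8, -9, 1)
  hex 12: (8, -8, 0)
  hex 13: (8, -7, -1)
  hex 14: (8, -6, -2)
  hex 15: (8, -5, -3)
  hex 16: (7, -4, -3)
  hex 17: (6, -3, -3)
  hex 18: (5, -2, -3)
  hex 19: (4, -1, -3)
  hex 20: (3, 0, -3)
  hex 21: (2, 0, -2)
  hex 22: (1, 0, -1)
  hex 23: (0, 0, 0)
  hex 24: (-1, 0, 1)
  hex 25: (-2, 0, 2)
  hex 26: (-2, -1, 3)
  hex 27: (-2, -2, 4)
  hex 28: (-2, -3, 5)
  hex 29: (-2, -4, 6)
Sorted: 30 hexes.

Answer: -2 -5 7
-2 -4 6
-2 -3 5
-2 -2 4
-2 -1 3
-2 0 2
-1 -6 7
-1 0 1
0 -7 7
0 0 0
1 -8 7
1 0 -1
2 -9 7
2 0 -2
3 -10 7
3 0 -3
4 -10 6
4 -1 -3
5 -10 5
5 -2 -3
6 -10 4
6 -3 -3
7 -10 3
7 -4 -3
8 -10 2
8 -9 1
8 -8 0
8 -7 -1
8 -6 -2
8 -5 -3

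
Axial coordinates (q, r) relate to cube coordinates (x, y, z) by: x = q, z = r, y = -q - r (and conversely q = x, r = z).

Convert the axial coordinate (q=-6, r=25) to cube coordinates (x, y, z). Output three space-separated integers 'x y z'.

Answer: -6 -19 25

Derivation:
x = q = -6
z = r = 25
y = -x - z = -(-6) - (25) = -19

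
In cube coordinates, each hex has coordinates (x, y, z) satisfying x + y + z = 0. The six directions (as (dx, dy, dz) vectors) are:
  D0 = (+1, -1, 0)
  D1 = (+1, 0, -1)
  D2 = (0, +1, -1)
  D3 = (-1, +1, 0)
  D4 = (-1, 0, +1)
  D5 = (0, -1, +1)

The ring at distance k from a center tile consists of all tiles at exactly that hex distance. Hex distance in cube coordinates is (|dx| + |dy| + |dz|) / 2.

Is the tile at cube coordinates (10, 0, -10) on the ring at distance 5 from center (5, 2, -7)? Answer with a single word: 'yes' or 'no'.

|px - cx| = |10 - 5| = 5
|py - cy| = |0 - 2| = 2
|pz - cz| = |-10 - (-7)| = 3
distance = (5+2+3)/2 = 10/2 = 5
radius = 5; distance == radius -> yes

Answer: yes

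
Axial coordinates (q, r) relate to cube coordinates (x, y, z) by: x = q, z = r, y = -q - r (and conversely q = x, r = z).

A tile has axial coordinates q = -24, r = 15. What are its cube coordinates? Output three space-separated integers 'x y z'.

x = q = -24
z = r = 15
y = -x - z = -(-24) - (15) = 9

Answer: -24 9 15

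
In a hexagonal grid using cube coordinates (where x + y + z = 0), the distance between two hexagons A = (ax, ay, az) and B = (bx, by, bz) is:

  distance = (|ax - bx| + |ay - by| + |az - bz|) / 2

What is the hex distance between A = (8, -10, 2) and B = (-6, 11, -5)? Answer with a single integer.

Answer: 21

Derivation:
|ax - bx| = |8 - (-6)| = 14
|ay - by| = |-10 - 11| = 21
|az - bz| = |2 - (-5)| = 7
distance = (14 + 21 + 7) / 2 = 42 / 2 = 21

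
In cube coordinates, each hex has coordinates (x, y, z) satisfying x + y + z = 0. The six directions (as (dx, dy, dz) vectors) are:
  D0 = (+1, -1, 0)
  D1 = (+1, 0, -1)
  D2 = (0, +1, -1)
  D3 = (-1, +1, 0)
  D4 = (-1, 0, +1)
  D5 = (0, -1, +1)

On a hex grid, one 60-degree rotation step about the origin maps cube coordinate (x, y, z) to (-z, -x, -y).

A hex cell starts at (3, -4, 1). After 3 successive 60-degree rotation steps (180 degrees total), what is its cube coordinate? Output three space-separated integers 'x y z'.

Start: (3, -4, 1)
Step 1: (3, -4, 1) -> (-(1), -(3), -(-4)) = (-1, -3, 4)
Step 2: (-1, -3, 4) -> (-(4), -(-1), -(-3)) = (-4, 1, 3)
Step 3: (-4, 1, 3) -> (-(3), -(-4), -(1)) = (-3, 4, -1)

Answer: -3 4 -1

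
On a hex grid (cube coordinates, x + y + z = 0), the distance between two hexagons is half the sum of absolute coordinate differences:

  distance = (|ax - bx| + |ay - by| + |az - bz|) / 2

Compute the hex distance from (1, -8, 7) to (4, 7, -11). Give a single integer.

Answer: 18

Derivation:
|ax - bx| = |1 - 4| = 3
|ay - by| = |-8 - 7| = 15
|az - bz| = |7 - (-11)| = 18
distance = (3 + 15 + 18) / 2 = 36 / 2 = 18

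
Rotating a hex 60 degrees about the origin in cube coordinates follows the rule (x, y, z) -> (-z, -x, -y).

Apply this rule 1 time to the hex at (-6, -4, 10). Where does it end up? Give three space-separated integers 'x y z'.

Answer: -10 6 4

Derivation:
Start: (-6, -4, 10)
Step 1: (-6, -4, 10) -> (-(10), -(-6), -(-4)) = (-10, 6, 4)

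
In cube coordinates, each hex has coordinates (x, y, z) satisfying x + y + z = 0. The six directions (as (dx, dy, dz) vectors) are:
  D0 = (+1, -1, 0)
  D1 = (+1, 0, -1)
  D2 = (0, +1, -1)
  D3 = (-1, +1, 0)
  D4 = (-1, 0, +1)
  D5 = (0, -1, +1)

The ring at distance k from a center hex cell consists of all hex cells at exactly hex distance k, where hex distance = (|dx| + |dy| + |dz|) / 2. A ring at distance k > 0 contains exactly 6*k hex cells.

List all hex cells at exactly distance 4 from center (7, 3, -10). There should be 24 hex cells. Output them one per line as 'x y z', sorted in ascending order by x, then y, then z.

Answer: 3 3 -6
3 4 -7
3 5 -8
3 6 -9
3 7 -10
4 2 -6
4 7 -11
5 1 -6
5 7 -12
6 0 -6
6 7 -13
7 -1 -6
7 7 -14
8 -1 -7
8 6 -14
9 -1 -8
9 5 -14
10 -1 -9
10 4 -14
11 -1 -10
11 0 -11
11 1 -12
11 2 -13
11 3 -14

Derivation:
Walk ring at distance 4 from (7, 3, -10):
Start at center + D4*4 = (3, 3, -6)
  hex 0: (3, 3, -6)
  hex 1: (4, 2, -6)
  hex 2: (5, 1, -6)
  hex 3: (6, 0, -6)
  hex 4: (7, -1, -6)
  hex 5: (8, -1, -7)
  hex 6: (9, -1, -8)
  hex 7: (10, -1, -9)
  hex 8: (11, -1, -10)
  hex 9: (11, 0, -11)
  hex 10: (11, 1, -12)
  hex 11: (11, 2, -13)
  hex 12: (11, 3, -14)
  hex 13: (10, 4, -14)
  hex 14: (9, 5, -14)
  hex 15: (8, 6, -14)
  hex 16: (7, 7, -14)
  hex 17: (6, 7, -13)
  hex 18: (5, 7, -12)
  hex 19: (4, 7, -11)
  hex 20: (3, 7, -10)
  hex 21: (3, 6, -9)
  hex 22: (3, 5, -8)
  hex 23: (3, 4, -7)
Sorted: 24 hexes.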